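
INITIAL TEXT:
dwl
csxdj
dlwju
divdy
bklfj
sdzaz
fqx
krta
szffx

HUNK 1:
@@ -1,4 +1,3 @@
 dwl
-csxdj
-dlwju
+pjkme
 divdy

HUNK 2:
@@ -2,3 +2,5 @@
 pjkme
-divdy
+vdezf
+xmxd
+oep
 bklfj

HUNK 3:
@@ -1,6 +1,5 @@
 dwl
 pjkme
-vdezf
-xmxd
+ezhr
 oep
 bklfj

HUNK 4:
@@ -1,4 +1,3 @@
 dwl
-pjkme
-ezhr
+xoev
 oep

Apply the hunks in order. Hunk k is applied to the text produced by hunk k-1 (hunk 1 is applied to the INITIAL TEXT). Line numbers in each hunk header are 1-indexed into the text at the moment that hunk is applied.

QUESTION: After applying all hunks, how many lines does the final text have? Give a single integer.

Answer: 8

Derivation:
Hunk 1: at line 1 remove [csxdj,dlwju] add [pjkme] -> 8 lines: dwl pjkme divdy bklfj sdzaz fqx krta szffx
Hunk 2: at line 2 remove [divdy] add [vdezf,xmxd,oep] -> 10 lines: dwl pjkme vdezf xmxd oep bklfj sdzaz fqx krta szffx
Hunk 3: at line 1 remove [vdezf,xmxd] add [ezhr] -> 9 lines: dwl pjkme ezhr oep bklfj sdzaz fqx krta szffx
Hunk 4: at line 1 remove [pjkme,ezhr] add [xoev] -> 8 lines: dwl xoev oep bklfj sdzaz fqx krta szffx
Final line count: 8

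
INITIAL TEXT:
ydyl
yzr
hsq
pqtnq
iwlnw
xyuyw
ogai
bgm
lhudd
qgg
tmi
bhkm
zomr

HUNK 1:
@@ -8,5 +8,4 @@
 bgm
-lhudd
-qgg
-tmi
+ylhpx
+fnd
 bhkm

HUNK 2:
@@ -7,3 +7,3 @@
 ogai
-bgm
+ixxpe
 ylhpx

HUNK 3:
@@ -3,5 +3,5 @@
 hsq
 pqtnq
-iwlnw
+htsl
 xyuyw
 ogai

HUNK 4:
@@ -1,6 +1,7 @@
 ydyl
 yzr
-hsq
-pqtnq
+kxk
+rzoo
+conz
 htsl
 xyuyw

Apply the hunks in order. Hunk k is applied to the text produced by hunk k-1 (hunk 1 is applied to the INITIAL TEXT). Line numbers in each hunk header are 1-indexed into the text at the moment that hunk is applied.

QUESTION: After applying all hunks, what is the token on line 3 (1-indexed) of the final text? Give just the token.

Answer: kxk

Derivation:
Hunk 1: at line 8 remove [lhudd,qgg,tmi] add [ylhpx,fnd] -> 12 lines: ydyl yzr hsq pqtnq iwlnw xyuyw ogai bgm ylhpx fnd bhkm zomr
Hunk 2: at line 7 remove [bgm] add [ixxpe] -> 12 lines: ydyl yzr hsq pqtnq iwlnw xyuyw ogai ixxpe ylhpx fnd bhkm zomr
Hunk 3: at line 3 remove [iwlnw] add [htsl] -> 12 lines: ydyl yzr hsq pqtnq htsl xyuyw ogai ixxpe ylhpx fnd bhkm zomr
Hunk 4: at line 1 remove [hsq,pqtnq] add [kxk,rzoo,conz] -> 13 lines: ydyl yzr kxk rzoo conz htsl xyuyw ogai ixxpe ylhpx fnd bhkm zomr
Final line 3: kxk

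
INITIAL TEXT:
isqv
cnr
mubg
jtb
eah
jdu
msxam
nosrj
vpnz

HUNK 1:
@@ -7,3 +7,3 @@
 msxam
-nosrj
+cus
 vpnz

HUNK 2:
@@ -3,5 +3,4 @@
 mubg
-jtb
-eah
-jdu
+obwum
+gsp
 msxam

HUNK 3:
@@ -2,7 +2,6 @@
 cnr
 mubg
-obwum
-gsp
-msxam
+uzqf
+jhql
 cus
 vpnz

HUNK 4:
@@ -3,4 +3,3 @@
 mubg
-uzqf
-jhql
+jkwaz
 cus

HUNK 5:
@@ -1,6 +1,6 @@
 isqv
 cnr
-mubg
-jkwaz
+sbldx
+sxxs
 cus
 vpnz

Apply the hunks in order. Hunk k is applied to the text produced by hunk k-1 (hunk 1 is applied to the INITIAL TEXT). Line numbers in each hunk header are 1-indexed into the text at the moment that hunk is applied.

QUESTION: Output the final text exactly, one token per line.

Hunk 1: at line 7 remove [nosrj] add [cus] -> 9 lines: isqv cnr mubg jtb eah jdu msxam cus vpnz
Hunk 2: at line 3 remove [jtb,eah,jdu] add [obwum,gsp] -> 8 lines: isqv cnr mubg obwum gsp msxam cus vpnz
Hunk 3: at line 2 remove [obwum,gsp,msxam] add [uzqf,jhql] -> 7 lines: isqv cnr mubg uzqf jhql cus vpnz
Hunk 4: at line 3 remove [uzqf,jhql] add [jkwaz] -> 6 lines: isqv cnr mubg jkwaz cus vpnz
Hunk 5: at line 1 remove [mubg,jkwaz] add [sbldx,sxxs] -> 6 lines: isqv cnr sbldx sxxs cus vpnz

Answer: isqv
cnr
sbldx
sxxs
cus
vpnz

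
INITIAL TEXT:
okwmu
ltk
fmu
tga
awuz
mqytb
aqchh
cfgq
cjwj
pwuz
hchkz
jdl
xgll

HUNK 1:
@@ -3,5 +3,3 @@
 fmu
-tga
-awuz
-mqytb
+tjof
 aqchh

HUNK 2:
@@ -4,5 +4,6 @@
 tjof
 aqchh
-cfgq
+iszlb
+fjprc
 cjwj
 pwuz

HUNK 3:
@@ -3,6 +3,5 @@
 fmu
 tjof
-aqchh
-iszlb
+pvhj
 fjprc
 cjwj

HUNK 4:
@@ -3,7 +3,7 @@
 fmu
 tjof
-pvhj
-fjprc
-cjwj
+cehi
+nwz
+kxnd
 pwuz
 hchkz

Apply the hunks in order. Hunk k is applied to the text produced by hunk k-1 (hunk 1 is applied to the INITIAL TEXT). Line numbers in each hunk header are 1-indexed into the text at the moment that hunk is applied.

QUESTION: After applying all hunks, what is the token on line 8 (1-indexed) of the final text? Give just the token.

Answer: pwuz

Derivation:
Hunk 1: at line 3 remove [tga,awuz,mqytb] add [tjof] -> 11 lines: okwmu ltk fmu tjof aqchh cfgq cjwj pwuz hchkz jdl xgll
Hunk 2: at line 4 remove [cfgq] add [iszlb,fjprc] -> 12 lines: okwmu ltk fmu tjof aqchh iszlb fjprc cjwj pwuz hchkz jdl xgll
Hunk 3: at line 3 remove [aqchh,iszlb] add [pvhj] -> 11 lines: okwmu ltk fmu tjof pvhj fjprc cjwj pwuz hchkz jdl xgll
Hunk 4: at line 3 remove [pvhj,fjprc,cjwj] add [cehi,nwz,kxnd] -> 11 lines: okwmu ltk fmu tjof cehi nwz kxnd pwuz hchkz jdl xgll
Final line 8: pwuz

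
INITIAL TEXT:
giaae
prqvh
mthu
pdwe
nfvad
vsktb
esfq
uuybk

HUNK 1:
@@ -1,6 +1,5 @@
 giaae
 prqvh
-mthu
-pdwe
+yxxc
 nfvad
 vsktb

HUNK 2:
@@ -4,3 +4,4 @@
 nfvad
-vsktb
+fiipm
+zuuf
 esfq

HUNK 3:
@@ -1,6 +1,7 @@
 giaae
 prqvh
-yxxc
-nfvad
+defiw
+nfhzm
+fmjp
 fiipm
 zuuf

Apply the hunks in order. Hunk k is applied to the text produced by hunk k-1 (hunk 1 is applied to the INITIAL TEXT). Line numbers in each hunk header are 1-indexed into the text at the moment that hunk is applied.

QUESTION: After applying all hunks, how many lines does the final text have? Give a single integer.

Answer: 9

Derivation:
Hunk 1: at line 1 remove [mthu,pdwe] add [yxxc] -> 7 lines: giaae prqvh yxxc nfvad vsktb esfq uuybk
Hunk 2: at line 4 remove [vsktb] add [fiipm,zuuf] -> 8 lines: giaae prqvh yxxc nfvad fiipm zuuf esfq uuybk
Hunk 3: at line 1 remove [yxxc,nfvad] add [defiw,nfhzm,fmjp] -> 9 lines: giaae prqvh defiw nfhzm fmjp fiipm zuuf esfq uuybk
Final line count: 9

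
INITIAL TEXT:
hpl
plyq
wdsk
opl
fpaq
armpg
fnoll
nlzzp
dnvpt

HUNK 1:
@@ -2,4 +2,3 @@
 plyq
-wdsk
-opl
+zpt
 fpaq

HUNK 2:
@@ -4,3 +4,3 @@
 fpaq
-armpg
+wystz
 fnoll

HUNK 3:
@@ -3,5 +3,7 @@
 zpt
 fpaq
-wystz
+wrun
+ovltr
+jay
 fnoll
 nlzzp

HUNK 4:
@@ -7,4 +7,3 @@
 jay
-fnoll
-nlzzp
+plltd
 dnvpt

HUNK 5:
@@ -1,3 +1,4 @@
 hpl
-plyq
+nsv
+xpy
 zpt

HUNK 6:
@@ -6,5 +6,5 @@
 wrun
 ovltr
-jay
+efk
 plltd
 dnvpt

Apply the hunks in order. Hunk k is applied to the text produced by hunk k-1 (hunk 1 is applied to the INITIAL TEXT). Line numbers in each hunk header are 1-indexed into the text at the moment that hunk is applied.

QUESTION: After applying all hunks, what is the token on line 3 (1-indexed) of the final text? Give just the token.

Hunk 1: at line 2 remove [wdsk,opl] add [zpt] -> 8 lines: hpl plyq zpt fpaq armpg fnoll nlzzp dnvpt
Hunk 2: at line 4 remove [armpg] add [wystz] -> 8 lines: hpl plyq zpt fpaq wystz fnoll nlzzp dnvpt
Hunk 3: at line 3 remove [wystz] add [wrun,ovltr,jay] -> 10 lines: hpl plyq zpt fpaq wrun ovltr jay fnoll nlzzp dnvpt
Hunk 4: at line 7 remove [fnoll,nlzzp] add [plltd] -> 9 lines: hpl plyq zpt fpaq wrun ovltr jay plltd dnvpt
Hunk 5: at line 1 remove [plyq] add [nsv,xpy] -> 10 lines: hpl nsv xpy zpt fpaq wrun ovltr jay plltd dnvpt
Hunk 6: at line 6 remove [jay] add [efk] -> 10 lines: hpl nsv xpy zpt fpaq wrun ovltr efk plltd dnvpt
Final line 3: xpy

Answer: xpy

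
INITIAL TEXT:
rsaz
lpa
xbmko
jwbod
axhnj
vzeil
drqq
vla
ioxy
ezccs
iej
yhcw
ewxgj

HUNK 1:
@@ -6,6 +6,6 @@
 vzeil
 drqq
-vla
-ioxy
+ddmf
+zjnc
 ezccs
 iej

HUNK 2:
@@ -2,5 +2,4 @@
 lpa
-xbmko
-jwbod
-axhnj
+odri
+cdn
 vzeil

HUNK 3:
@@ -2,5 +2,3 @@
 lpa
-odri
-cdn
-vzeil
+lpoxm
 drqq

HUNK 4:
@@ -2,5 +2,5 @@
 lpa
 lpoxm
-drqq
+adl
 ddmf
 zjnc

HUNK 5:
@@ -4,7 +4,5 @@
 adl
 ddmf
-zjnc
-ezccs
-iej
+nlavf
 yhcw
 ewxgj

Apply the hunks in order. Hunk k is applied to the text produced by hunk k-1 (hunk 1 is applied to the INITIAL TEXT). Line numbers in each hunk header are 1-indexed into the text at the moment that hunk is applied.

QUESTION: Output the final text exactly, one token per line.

Answer: rsaz
lpa
lpoxm
adl
ddmf
nlavf
yhcw
ewxgj

Derivation:
Hunk 1: at line 6 remove [vla,ioxy] add [ddmf,zjnc] -> 13 lines: rsaz lpa xbmko jwbod axhnj vzeil drqq ddmf zjnc ezccs iej yhcw ewxgj
Hunk 2: at line 2 remove [xbmko,jwbod,axhnj] add [odri,cdn] -> 12 lines: rsaz lpa odri cdn vzeil drqq ddmf zjnc ezccs iej yhcw ewxgj
Hunk 3: at line 2 remove [odri,cdn,vzeil] add [lpoxm] -> 10 lines: rsaz lpa lpoxm drqq ddmf zjnc ezccs iej yhcw ewxgj
Hunk 4: at line 2 remove [drqq] add [adl] -> 10 lines: rsaz lpa lpoxm adl ddmf zjnc ezccs iej yhcw ewxgj
Hunk 5: at line 4 remove [zjnc,ezccs,iej] add [nlavf] -> 8 lines: rsaz lpa lpoxm adl ddmf nlavf yhcw ewxgj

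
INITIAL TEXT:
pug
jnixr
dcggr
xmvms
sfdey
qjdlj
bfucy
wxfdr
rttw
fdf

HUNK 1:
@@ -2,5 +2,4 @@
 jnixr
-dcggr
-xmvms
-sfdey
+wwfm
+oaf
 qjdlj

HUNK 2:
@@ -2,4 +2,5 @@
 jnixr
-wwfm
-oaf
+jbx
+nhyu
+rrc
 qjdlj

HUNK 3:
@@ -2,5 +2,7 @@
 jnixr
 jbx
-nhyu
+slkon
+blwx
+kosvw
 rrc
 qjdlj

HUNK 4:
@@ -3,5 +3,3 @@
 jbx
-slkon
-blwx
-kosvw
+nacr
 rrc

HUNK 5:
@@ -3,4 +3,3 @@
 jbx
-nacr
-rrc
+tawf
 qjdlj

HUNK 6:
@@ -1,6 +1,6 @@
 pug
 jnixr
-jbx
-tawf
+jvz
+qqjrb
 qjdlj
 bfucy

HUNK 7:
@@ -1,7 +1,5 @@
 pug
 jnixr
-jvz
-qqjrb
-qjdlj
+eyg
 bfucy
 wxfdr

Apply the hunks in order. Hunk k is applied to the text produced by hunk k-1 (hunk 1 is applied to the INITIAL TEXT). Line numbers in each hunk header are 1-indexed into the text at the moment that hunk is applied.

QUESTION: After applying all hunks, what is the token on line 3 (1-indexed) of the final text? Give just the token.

Hunk 1: at line 2 remove [dcggr,xmvms,sfdey] add [wwfm,oaf] -> 9 lines: pug jnixr wwfm oaf qjdlj bfucy wxfdr rttw fdf
Hunk 2: at line 2 remove [wwfm,oaf] add [jbx,nhyu,rrc] -> 10 lines: pug jnixr jbx nhyu rrc qjdlj bfucy wxfdr rttw fdf
Hunk 3: at line 2 remove [nhyu] add [slkon,blwx,kosvw] -> 12 lines: pug jnixr jbx slkon blwx kosvw rrc qjdlj bfucy wxfdr rttw fdf
Hunk 4: at line 3 remove [slkon,blwx,kosvw] add [nacr] -> 10 lines: pug jnixr jbx nacr rrc qjdlj bfucy wxfdr rttw fdf
Hunk 5: at line 3 remove [nacr,rrc] add [tawf] -> 9 lines: pug jnixr jbx tawf qjdlj bfucy wxfdr rttw fdf
Hunk 6: at line 1 remove [jbx,tawf] add [jvz,qqjrb] -> 9 lines: pug jnixr jvz qqjrb qjdlj bfucy wxfdr rttw fdf
Hunk 7: at line 1 remove [jvz,qqjrb,qjdlj] add [eyg] -> 7 lines: pug jnixr eyg bfucy wxfdr rttw fdf
Final line 3: eyg

Answer: eyg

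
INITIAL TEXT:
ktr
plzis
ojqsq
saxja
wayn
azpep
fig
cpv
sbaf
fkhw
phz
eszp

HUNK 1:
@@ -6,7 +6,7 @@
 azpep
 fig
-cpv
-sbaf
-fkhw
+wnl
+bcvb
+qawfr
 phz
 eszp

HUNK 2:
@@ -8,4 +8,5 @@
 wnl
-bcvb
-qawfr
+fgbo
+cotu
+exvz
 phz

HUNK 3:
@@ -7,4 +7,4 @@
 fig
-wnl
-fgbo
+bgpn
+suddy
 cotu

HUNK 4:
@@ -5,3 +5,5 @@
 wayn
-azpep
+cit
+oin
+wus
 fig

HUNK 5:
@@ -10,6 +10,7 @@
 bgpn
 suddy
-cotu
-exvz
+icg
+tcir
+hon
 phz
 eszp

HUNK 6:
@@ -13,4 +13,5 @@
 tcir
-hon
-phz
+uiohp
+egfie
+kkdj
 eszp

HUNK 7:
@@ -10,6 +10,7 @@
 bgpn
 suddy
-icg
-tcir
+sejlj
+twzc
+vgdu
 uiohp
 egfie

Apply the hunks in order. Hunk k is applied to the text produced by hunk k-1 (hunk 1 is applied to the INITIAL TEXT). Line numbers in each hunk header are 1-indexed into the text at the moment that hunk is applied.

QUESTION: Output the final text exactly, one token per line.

Answer: ktr
plzis
ojqsq
saxja
wayn
cit
oin
wus
fig
bgpn
suddy
sejlj
twzc
vgdu
uiohp
egfie
kkdj
eszp

Derivation:
Hunk 1: at line 6 remove [cpv,sbaf,fkhw] add [wnl,bcvb,qawfr] -> 12 lines: ktr plzis ojqsq saxja wayn azpep fig wnl bcvb qawfr phz eszp
Hunk 2: at line 8 remove [bcvb,qawfr] add [fgbo,cotu,exvz] -> 13 lines: ktr plzis ojqsq saxja wayn azpep fig wnl fgbo cotu exvz phz eszp
Hunk 3: at line 7 remove [wnl,fgbo] add [bgpn,suddy] -> 13 lines: ktr plzis ojqsq saxja wayn azpep fig bgpn suddy cotu exvz phz eszp
Hunk 4: at line 5 remove [azpep] add [cit,oin,wus] -> 15 lines: ktr plzis ojqsq saxja wayn cit oin wus fig bgpn suddy cotu exvz phz eszp
Hunk 5: at line 10 remove [cotu,exvz] add [icg,tcir,hon] -> 16 lines: ktr plzis ojqsq saxja wayn cit oin wus fig bgpn suddy icg tcir hon phz eszp
Hunk 6: at line 13 remove [hon,phz] add [uiohp,egfie,kkdj] -> 17 lines: ktr plzis ojqsq saxja wayn cit oin wus fig bgpn suddy icg tcir uiohp egfie kkdj eszp
Hunk 7: at line 10 remove [icg,tcir] add [sejlj,twzc,vgdu] -> 18 lines: ktr plzis ojqsq saxja wayn cit oin wus fig bgpn suddy sejlj twzc vgdu uiohp egfie kkdj eszp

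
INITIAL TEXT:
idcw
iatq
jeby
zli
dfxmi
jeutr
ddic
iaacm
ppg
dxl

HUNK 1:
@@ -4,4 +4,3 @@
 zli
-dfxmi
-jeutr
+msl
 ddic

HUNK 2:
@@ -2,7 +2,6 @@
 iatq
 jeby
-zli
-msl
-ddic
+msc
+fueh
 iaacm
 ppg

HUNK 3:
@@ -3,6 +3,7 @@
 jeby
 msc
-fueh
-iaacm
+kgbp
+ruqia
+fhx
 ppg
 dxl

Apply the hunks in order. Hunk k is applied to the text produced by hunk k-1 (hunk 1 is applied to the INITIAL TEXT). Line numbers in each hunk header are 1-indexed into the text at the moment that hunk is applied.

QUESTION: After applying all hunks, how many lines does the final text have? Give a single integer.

Hunk 1: at line 4 remove [dfxmi,jeutr] add [msl] -> 9 lines: idcw iatq jeby zli msl ddic iaacm ppg dxl
Hunk 2: at line 2 remove [zli,msl,ddic] add [msc,fueh] -> 8 lines: idcw iatq jeby msc fueh iaacm ppg dxl
Hunk 3: at line 3 remove [fueh,iaacm] add [kgbp,ruqia,fhx] -> 9 lines: idcw iatq jeby msc kgbp ruqia fhx ppg dxl
Final line count: 9

Answer: 9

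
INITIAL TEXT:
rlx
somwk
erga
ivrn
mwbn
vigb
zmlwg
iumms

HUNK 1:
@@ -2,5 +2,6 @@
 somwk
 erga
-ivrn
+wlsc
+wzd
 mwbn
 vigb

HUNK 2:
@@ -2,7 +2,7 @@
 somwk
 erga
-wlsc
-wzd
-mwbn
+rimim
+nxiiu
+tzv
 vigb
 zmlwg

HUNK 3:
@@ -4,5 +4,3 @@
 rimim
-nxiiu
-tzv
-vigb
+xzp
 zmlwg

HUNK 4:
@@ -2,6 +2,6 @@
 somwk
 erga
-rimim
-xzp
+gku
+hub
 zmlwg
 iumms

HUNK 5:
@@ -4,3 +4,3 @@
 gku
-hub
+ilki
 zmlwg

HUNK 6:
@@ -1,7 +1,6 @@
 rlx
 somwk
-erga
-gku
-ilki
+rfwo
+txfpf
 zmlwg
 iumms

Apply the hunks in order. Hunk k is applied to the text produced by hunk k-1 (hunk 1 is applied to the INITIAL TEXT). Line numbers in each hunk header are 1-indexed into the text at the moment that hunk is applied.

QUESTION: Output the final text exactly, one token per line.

Answer: rlx
somwk
rfwo
txfpf
zmlwg
iumms

Derivation:
Hunk 1: at line 2 remove [ivrn] add [wlsc,wzd] -> 9 lines: rlx somwk erga wlsc wzd mwbn vigb zmlwg iumms
Hunk 2: at line 2 remove [wlsc,wzd,mwbn] add [rimim,nxiiu,tzv] -> 9 lines: rlx somwk erga rimim nxiiu tzv vigb zmlwg iumms
Hunk 3: at line 4 remove [nxiiu,tzv,vigb] add [xzp] -> 7 lines: rlx somwk erga rimim xzp zmlwg iumms
Hunk 4: at line 2 remove [rimim,xzp] add [gku,hub] -> 7 lines: rlx somwk erga gku hub zmlwg iumms
Hunk 5: at line 4 remove [hub] add [ilki] -> 7 lines: rlx somwk erga gku ilki zmlwg iumms
Hunk 6: at line 1 remove [erga,gku,ilki] add [rfwo,txfpf] -> 6 lines: rlx somwk rfwo txfpf zmlwg iumms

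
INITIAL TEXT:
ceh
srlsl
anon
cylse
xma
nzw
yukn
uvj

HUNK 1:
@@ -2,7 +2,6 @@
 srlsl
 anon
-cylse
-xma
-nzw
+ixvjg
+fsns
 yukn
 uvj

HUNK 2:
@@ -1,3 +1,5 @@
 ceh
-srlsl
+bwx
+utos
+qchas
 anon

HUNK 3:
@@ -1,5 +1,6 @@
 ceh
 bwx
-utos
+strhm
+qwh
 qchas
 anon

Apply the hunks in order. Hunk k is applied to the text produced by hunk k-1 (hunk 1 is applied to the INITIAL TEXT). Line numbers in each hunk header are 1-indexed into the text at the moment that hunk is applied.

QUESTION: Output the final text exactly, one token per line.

Hunk 1: at line 2 remove [cylse,xma,nzw] add [ixvjg,fsns] -> 7 lines: ceh srlsl anon ixvjg fsns yukn uvj
Hunk 2: at line 1 remove [srlsl] add [bwx,utos,qchas] -> 9 lines: ceh bwx utos qchas anon ixvjg fsns yukn uvj
Hunk 3: at line 1 remove [utos] add [strhm,qwh] -> 10 lines: ceh bwx strhm qwh qchas anon ixvjg fsns yukn uvj

Answer: ceh
bwx
strhm
qwh
qchas
anon
ixvjg
fsns
yukn
uvj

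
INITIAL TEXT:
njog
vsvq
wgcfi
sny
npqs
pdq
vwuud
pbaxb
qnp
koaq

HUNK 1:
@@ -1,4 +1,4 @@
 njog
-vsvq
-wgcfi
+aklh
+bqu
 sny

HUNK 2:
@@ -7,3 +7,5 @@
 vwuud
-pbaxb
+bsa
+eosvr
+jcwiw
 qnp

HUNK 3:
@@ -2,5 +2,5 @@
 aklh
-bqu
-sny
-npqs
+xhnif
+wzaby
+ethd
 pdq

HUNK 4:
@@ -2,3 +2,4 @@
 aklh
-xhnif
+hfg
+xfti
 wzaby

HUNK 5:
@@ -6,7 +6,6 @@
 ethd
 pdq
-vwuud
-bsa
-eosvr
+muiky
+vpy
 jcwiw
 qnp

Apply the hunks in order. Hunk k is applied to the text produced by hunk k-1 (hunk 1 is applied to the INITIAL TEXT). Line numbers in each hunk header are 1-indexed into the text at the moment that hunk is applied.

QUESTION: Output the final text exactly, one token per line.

Hunk 1: at line 1 remove [vsvq,wgcfi] add [aklh,bqu] -> 10 lines: njog aklh bqu sny npqs pdq vwuud pbaxb qnp koaq
Hunk 2: at line 7 remove [pbaxb] add [bsa,eosvr,jcwiw] -> 12 lines: njog aklh bqu sny npqs pdq vwuud bsa eosvr jcwiw qnp koaq
Hunk 3: at line 2 remove [bqu,sny,npqs] add [xhnif,wzaby,ethd] -> 12 lines: njog aklh xhnif wzaby ethd pdq vwuud bsa eosvr jcwiw qnp koaq
Hunk 4: at line 2 remove [xhnif] add [hfg,xfti] -> 13 lines: njog aklh hfg xfti wzaby ethd pdq vwuud bsa eosvr jcwiw qnp koaq
Hunk 5: at line 6 remove [vwuud,bsa,eosvr] add [muiky,vpy] -> 12 lines: njog aklh hfg xfti wzaby ethd pdq muiky vpy jcwiw qnp koaq

Answer: njog
aklh
hfg
xfti
wzaby
ethd
pdq
muiky
vpy
jcwiw
qnp
koaq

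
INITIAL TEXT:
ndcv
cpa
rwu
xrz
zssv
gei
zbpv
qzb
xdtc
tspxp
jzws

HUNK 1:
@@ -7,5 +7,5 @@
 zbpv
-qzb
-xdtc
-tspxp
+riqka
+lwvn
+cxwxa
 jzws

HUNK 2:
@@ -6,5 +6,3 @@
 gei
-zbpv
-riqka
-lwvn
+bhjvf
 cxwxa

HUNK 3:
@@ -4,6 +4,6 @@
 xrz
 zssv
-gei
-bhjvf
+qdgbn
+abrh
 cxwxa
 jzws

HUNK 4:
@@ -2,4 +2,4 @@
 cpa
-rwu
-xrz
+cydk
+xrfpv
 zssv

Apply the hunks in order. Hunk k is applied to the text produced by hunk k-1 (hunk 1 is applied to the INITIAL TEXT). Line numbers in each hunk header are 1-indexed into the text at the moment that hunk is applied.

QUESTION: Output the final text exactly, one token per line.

Hunk 1: at line 7 remove [qzb,xdtc,tspxp] add [riqka,lwvn,cxwxa] -> 11 lines: ndcv cpa rwu xrz zssv gei zbpv riqka lwvn cxwxa jzws
Hunk 2: at line 6 remove [zbpv,riqka,lwvn] add [bhjvf] -> 9 lines: ndcv cpa rwu xrz zssv gei bhjvf cxwxa jzws
Hunk 3: at line 4 remove [gei,bhjvf] add [qdgbn,abrh] -> 9 lines: ndcv cpa rwu xrz zssv qdgbn abrh cxwxa jzws
Hunk 4: at line 2 remove [rwu,xrz] add [cydk,xrfpv] -> 9 lines: ndcv cpa cydk xrfpv zssv qdgbn abrh cxwxa jzws

Answer: ndcv
cpa
cydk
xrfpv
zssv
qdgbn
abrh
cxwxa
jzws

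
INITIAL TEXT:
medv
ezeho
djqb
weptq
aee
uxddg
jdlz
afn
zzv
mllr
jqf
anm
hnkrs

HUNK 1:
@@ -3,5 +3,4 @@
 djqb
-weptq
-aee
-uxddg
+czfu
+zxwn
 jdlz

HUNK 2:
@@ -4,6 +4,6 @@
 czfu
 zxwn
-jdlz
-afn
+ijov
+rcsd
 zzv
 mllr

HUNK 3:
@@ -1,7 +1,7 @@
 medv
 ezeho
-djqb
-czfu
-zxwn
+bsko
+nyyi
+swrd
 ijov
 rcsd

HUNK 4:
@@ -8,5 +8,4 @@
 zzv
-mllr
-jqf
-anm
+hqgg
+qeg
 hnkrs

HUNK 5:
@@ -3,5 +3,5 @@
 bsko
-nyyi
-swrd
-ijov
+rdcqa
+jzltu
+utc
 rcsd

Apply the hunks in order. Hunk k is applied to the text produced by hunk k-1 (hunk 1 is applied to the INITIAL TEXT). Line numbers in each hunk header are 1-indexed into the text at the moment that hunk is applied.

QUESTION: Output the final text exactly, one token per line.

Answer: medv
ezeho
bsko
rdcqa
jzltu
utc
rcsd
zzv
hqgg
qeg
hnkrs

Derivation:
Hunk 1: at line 3 remove [weptq,aee,uxddg] add [czfu,zxwn] -> 12 lines: medv ezeho djqb czfu zxwn jdlz afn zzv mllr jqf anm hnkrs
Hunk 2: at line 4 remove [jdlz,afn] add [ijov,rcsd] -> 12 lines: medv ezeho djqb czfu zxwn ijov rcsd zzv mllr jqf anm hnkrs
Hunk 3: at line 1 remove [djqb,czfu,zxwn] add [bsko,nyyi,swrd] -> 12 lines: medv ezeho bsko nyyi swrd ijov rcsd zzv mllr jqf anm hnkrs
Hunk 4: at line 8 remove [mllr,jqf,anm] add [hqgg,qeg] -> 11 lines: medv ezeho bsko nyyi swrd ijov rcsd zzv hqgg qeg hnkrs
Hunk 5: at line 3 remove [nyyi,swrd,ijov] add [rdcqa,jzltu,utc] -> 11 lines: medv ezeho bsko rdcqa jzltu utc rcsd zzv hqgg qeg hnkrs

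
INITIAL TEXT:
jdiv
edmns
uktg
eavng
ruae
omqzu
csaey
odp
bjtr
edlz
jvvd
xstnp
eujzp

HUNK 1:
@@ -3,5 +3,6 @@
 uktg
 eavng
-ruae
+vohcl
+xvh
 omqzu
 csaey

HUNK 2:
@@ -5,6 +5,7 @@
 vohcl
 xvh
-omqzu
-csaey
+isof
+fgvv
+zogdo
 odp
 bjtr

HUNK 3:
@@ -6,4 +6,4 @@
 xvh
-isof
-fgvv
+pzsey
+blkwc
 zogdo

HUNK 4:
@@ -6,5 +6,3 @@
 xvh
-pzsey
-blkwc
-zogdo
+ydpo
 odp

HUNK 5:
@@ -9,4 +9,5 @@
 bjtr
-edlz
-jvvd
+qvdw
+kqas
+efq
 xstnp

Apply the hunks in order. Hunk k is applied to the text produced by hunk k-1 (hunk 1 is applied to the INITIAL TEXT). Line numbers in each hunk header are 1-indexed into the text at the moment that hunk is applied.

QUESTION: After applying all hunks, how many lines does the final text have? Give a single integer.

Answer: 14

Derivation:
Hunk 1: at line 3 remove [ruae] add [vohcl,xvh] -> 14 lines: jdiv edmns uktg eavng vohcl xvh omqzu csaey odp bjtr edlz jvvd xstnp eujzp
Hunk 2: at line 5 remove [omqzu,csaey] add [isof,fgvv,zogdo] -> 15 lines: jdiv edmns uktg eavng vohcl xvh isof fgvv zogdo odp bjtr edlz jvvd xstnp eujzp
Hunk 3: at line 6 remove [isof,fgvv] add [pzsey,blkwc] -> 15 lines: jdiv edmns uktg eavng vohcl xvh pzsey blkwc zogdo odp bjtr edlz jvvd xstnp eujzp
Hunk 4: at line 6 remove [pzsey,blkwc,zogdo] add [ydpo] -> 13 lines: jdiv edmns uktg eavng vohcl xvh ydpo odp bjtr edlz jvvd xstnp eujzp
Hunk 5: at line 9 remove [edlz,jvvd] add [qvdw,kqas,efq] -> 14 lines: jdiv edmns uktg eavng vohcl xvh ydpo odp bjtr qvdw kqas efq xstnp eujzp
Final line count: 14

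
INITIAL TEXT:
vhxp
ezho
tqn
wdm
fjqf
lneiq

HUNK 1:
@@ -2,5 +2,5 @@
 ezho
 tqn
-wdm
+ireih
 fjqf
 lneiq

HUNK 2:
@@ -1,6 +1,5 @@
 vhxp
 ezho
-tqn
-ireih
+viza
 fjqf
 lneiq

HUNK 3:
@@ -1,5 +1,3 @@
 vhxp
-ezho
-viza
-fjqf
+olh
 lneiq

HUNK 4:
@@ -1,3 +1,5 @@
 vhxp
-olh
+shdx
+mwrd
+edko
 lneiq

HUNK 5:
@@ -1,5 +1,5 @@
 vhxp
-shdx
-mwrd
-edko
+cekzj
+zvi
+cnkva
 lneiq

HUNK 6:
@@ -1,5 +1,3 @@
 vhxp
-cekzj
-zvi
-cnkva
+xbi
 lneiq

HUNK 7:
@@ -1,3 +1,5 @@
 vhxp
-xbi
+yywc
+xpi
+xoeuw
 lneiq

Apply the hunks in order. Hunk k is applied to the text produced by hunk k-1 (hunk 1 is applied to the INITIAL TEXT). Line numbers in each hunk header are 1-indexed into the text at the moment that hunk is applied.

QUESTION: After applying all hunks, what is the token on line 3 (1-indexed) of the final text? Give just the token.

Answer: xpi

Derivation:
Hunk 1: at line 2 remove [wdm] add [ireih] -> 6 lines: vhxp ezho tqn ireih fjqf lneiq
Hunk 2: at line 1 remove [tqn,ireih] add [viza] -> 5 lines: vhxp ezho viza fjqf lneiq
Hunk 3: at line 1 remove [ezho,viza,fjqf] add [olh] -> 3 lines: vhxp olh lneiq
Hunk 4: at line 1 remove [olh] add [shdx,mwrd,edko] -> 5 lines: vhxp shdx mwrd edko lneiq
Hunk 5: at line 1 remove [shdx,mwrd,edko] add [cekzj,zvi,cnkva] -> 5 lines: vhxp cekzj zvi cnkva lneiq
Hunk 6: at line 1 remove [cekzj,zvi,cnkva] add [xbi] -> 3 lines: vhxp xbi lneiq
Hunk 7: at line 1 remove [xbi] add [yywc,xpi,xoeuw] -> 5 lines: vhxp yywc xpi xoeuw lneiq
Final line 3: xpi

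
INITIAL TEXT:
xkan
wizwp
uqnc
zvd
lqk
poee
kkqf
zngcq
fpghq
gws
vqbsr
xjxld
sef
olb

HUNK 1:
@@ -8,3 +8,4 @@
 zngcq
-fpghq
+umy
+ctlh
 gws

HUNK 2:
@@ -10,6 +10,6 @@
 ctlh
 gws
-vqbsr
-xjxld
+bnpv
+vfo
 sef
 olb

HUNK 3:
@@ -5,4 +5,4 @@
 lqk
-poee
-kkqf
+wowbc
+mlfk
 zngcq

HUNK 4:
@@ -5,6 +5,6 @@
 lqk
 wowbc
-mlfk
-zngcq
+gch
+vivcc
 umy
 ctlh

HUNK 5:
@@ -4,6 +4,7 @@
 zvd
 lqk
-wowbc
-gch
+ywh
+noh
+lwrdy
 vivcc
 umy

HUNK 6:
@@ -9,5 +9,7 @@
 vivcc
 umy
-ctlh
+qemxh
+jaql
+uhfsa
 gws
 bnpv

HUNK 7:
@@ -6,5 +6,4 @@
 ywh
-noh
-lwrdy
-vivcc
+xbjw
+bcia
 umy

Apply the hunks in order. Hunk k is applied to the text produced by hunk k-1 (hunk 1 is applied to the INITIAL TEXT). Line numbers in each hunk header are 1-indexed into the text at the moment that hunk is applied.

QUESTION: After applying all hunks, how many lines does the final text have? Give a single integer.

Answer: 17

Derivation:
Hunk 1: at line 8 remove [fpghq] add [umy,ctlh] -> 15 lines: xkan wizwp uqnc zvd lqk poee kkqf zngcq umy ctlh gws vqbsr xjxld sef olb
Hunk 2: at line 10 remove [vqbsr,xjxld] add [bnpv,vfo] -> 15 lines: xkan wizwp uqnc zvd lqk poee kkqf zngcq umy ctlh gws bnpv vfo sef olb
Hunk 3: at line 5 remove [poee,kkqf] add [wowbc,mlfk] -> 15 lines: xkan wizwp uqnc zvd lqk wowbc mlfk zngcq umy ctlh gws bnpv vfo sef olb
Hunk 4: at line 5 remove [mlfk,zngcq] add [gch,vivcc] -> 15 lines: xkan wizwp uqnc zvd lqk wowbc gch vivcc umy ctlh gws bnpv vfo sef olb
Hunk 5: at line 4 remove [wowbc,gch] add [ywh,noh,lwrdy] -> 16 lines: xkan wizwp uqnc zvd lqk ywh noh lwrdy vivcc umy ctlh gws bnpv vfo sef olb
Hunk 6: at line 9 remove [ctlh] add [qemxh,jaql,uhfsa] -> 18 lines: xkan wizwp uqnc zvd lqk ywh noh lwrdy vivcc umy qemxh jaql uhfsa gws bnpv vfo sef olb
Hunk 7: at line 6 remove [noh,lwrdy,vivcc] add [xbjw,bcia] -> 17 lines: xkan wizwp uqnc zvd lqk ywh xbjw bcia umy qemxh jaql uhfsa gws bnpv vfo sef olb
Final line count: 17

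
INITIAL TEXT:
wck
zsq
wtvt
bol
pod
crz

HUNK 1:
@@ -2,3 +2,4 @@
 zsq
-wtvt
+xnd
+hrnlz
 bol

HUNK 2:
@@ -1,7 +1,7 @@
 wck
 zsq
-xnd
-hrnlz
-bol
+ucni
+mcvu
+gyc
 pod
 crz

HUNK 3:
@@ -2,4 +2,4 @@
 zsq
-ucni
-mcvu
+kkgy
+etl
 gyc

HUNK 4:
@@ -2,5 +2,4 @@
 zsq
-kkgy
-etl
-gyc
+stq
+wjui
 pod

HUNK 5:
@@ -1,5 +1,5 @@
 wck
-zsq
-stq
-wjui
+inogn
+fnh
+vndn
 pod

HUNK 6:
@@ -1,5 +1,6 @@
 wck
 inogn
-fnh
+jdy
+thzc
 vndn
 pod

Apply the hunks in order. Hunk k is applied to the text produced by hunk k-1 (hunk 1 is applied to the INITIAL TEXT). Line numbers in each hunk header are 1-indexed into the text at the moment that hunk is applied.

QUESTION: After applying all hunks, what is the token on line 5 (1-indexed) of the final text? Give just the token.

Hunk 1: at line 2 remove [wtvt] add [xnd,hrnlz] -> 7 lines: wck zsq xnd hrnlz bol pod crz
Hunk 2: at line 1 remove [xnd,hrnlz,bol] add [ucni,mcvu,gyc] -> 7 lines: wck zsq ucni mcvu gyc pod crz
Hunk 3: at line 2 remove [ucni,mcvu] add [kkgy,etl] -> 7 lines: wck zsq kkgy etl gyc pod crz
Hunk 4: at line 2 remove [kkgy,etl,gyc] add [stq,wjui] -> 6 lines: wck zsq stq wjui pod crz
Hunk 5: at line 1 remove [zsq,stq,wjui] add [inogn,fnh,vndn] -> 6 lines: wck inogn fnh vndn pod crz
Hunk 6: at line 1 remove [fnh] add [jdy,thzc] -> 7 lines: wck inogn jdy thzc vndn pod crz
Final line 5: vndn

Answer: vndn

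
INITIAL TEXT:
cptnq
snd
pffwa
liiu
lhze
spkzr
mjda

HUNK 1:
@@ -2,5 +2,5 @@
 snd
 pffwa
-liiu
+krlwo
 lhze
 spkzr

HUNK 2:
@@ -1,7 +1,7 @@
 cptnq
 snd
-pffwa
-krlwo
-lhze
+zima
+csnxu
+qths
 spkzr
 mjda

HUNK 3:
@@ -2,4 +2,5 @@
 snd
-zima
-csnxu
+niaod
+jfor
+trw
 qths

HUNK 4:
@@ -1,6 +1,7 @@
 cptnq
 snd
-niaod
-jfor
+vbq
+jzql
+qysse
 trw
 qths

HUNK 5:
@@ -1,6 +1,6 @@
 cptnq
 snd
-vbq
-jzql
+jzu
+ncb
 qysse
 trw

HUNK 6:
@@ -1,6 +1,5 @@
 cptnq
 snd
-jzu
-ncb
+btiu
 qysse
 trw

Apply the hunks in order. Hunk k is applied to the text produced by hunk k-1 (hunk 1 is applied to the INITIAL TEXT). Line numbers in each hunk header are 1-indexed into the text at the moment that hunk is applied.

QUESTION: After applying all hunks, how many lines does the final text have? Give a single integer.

Hunk 1: at line 2 remove [liiu] add [krlwo] -> 7 lines: cptnq snd pffwa krlwo lhze spkzr mjda
Hunk 2: at line 1 remove [pffwa,krlwo,lhze] add [zima,csnxu,qths] -> 7 lines: cptnq snd zima csnxu qths spkzr mjda
Hunk 3: at line 2 remove [zima,csnxu] add [niaod,jfor,trw] -> 8 lines: cptnq snd niaod jfor trw qths spkzr mjda
Hunk 4: at line 1 remove [niaod,jfor] add [vbq,jzql,qysse] -> 9 lines: cptnq snd vbq jzql qysse trw qths spkzr mjda
Hunk 5: at line 1 remove [vbq,jzql] add [jzu,ncb] -> 9 lines: cptnq snd jzu ncb qysse trw qths spkzr mjda
Hunk 6: at line 1 remove [jzu,ncb] add [btiu] -> 8 lines: cptnq snd btiu qysse trw qths spkzr mjda
Final line count: 8

Answer: 8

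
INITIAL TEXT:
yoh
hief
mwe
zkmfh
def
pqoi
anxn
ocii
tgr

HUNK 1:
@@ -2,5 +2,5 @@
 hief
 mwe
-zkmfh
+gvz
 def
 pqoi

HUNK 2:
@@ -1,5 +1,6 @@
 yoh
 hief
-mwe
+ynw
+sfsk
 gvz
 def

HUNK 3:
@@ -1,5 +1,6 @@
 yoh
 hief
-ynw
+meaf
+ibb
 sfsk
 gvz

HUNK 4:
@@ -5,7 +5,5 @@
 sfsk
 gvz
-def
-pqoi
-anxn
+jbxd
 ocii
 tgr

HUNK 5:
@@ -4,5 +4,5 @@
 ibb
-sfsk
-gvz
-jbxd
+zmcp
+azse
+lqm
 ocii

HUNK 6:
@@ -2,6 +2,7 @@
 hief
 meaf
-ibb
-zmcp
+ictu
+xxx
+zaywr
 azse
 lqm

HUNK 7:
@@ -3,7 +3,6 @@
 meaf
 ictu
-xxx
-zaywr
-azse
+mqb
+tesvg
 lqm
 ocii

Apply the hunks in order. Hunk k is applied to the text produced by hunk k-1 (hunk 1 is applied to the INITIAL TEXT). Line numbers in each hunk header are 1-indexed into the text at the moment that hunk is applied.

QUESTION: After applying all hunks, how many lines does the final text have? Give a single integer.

Hunk 1: at line 2 remove [zkmfh] add [gvz] -> 9 lines: yoh hief mwe gvz def pqoi anxn ocii tgr
Hunk 2: at line 1 remove [mwe] add [ynw,sfsk] -> 10 lines: yoh hief ynw sfsk gvz def pqoi anxn ocii tgr
Hunk 3: at line 1 remove [ynw] add [meaf,ibb] -> 11 lines: yoh hief meaf ibb sfsk gvz def pqoi anxn ocii tgr
Hunk 4: at line 5 remove [def,pqoi,anxn] add [jbxd] -> 9 lines: yoh hief meaf ibb sfsk gvz jbxd ocii tgr
Hunk 5: at line 4 remove [sfsk,gvz,jbxd] add [zmcp,azse,lqm] -> 9 lines: yoh hief meaf ibb zmcp azse lqm ocii tgr
Hunk 6: at line 2 remove [ibb,zmcp] add [ictu,xxx,zaywr] -> 10 lines: yoh hief meaf ictu xxx zaywr azse lqm ocii tgr
Hunk 7: at line 3 remove [xxx,zaywr,azse] add [mqb,tesvg] -> 9 lines: yoh hief meaf ictu mqb tesvg lqm ocii tgr
Final line count: 9

Answer: 9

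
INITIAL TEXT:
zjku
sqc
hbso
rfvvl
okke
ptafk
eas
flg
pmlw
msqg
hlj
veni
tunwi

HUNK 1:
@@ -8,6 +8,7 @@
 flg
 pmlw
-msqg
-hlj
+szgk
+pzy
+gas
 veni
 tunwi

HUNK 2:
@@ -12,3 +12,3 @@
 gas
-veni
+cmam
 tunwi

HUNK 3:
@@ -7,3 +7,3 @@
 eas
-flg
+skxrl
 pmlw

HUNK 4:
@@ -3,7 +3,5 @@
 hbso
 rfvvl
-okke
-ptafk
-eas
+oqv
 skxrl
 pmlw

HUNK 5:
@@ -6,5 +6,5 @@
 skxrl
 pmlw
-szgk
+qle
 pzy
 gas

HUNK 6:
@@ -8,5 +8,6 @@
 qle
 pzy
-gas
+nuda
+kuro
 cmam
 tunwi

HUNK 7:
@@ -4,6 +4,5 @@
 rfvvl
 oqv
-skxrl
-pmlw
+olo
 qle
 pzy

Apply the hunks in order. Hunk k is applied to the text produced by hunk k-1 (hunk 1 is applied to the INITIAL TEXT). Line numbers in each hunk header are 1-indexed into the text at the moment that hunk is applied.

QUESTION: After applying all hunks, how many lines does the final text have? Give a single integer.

Answer: 12

Derivation:
Hunk 1: at line 8 remove [msqg,hlj] add [szgk,pzy,gas] -> 14 lines: zjku sqc hbso rfvvl okke ptafk eas flg pmlw szgk pzy gas veni tunwi
Hunk 2: at line 12 remove [veni] add [cmam] -> 14 lines: zjku sqc hbso rfvvl okke ptafk eas flg pmlw szgk pzy gas cmam tunwi
Hunk 3: at line 7 remove [flg] add [skxrl] -> 14 lines: zjku sqc hbso rfvvl okke ptafk eas skxrl pmlw szgk pzy gas cmam tunwi
Hunk 4: at line 3 remove [okke,ptafk,eas] add [oqv] -> 12 lines: zjku sqc hbso rfvvl oqv skxrl pmlw szgk pzy gas cmam tunwi
Hunk 5: at line 6 remove [szgk] add [qle] -> 12 lines: zjku sqc hbso rfvvl oqv skxrl pmlw qle pzy gas cmam tunwi
Hunk 6: at line 8 remove [gas] add [nuda,kuro] -> 13 lines: zjku sqc hbso rfvvl oqv skxrl pmlw qle pzy nuda kuro cmam tunwi
Hunk 7: at line 4 remove [skxrl,pmlw] add [olo] -> 12 lines: zjku sqc hbso rfvvl oqv olo qle pzy nuda kuro cmam tunwi
Final line count: 12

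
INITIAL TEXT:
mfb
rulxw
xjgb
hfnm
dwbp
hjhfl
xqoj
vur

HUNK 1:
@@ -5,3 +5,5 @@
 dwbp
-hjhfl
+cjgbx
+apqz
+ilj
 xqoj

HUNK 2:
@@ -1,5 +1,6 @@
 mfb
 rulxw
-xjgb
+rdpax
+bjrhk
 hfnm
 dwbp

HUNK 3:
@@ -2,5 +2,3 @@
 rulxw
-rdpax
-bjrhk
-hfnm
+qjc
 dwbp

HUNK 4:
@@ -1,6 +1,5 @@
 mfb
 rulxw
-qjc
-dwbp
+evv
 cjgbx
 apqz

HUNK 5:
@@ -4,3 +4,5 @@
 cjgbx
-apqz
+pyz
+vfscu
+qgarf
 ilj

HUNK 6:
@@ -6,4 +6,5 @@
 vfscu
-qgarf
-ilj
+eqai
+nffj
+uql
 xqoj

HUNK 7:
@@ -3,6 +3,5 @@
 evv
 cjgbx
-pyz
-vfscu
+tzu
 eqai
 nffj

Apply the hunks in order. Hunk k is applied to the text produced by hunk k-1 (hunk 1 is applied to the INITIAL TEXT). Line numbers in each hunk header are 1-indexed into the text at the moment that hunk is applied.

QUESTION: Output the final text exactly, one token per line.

Answer: mfb
rulxw
evv
cjgbx
tzu
eqai
nffj
uql
xqoj
vur

Derivation:
Hunk 1: at line 5 remove [hjhfl] add [cjgbx,apqz,ilj] -> 10 lines: mfb rulxw xjgb hfnm dwbp cjgbx apqz ilj xqoj vur
Hunk 2: at line 1 remove [xjgb] add [rdpax,bjrhk] -> 11 lines: mfb rulxw rdpax bjrhk hfnm dwbp cjgbx apqz ilj xqoj vur
Hunk 3: at line 2 remove [rdpax,bjrhk,hfnm] add [qjc] -> 9 lines: mfb rulxw qjc dwbp cjgbx apqz ilj xqoj vur
Hunk 4: at line 1 remove [qjc,dwbp] add [evv] -> 8 lines: mfb rulxw evv cjgbx apqz ilj xqoj vur
Hunk 5: at line 4 remove [apqz] add [pyz,vfscu,qgarf] -> 10 lines: mfb rulxw evv cjgbx pyz vfscu qgarf ilj xqoj vur
Hunk 6: at line 6 remove [qgarf,ilj] add [eqai,nffj,uql] -> 11 lines: mfb rulxw evv cjgbx pyz vfscu eqai nffj uql xqoj vur
Hunk 7: at line 3 remove [pyz,vfscu] add [tzu] -> 10 lines: mfb rulxw evv cjgbx tzu eqai nffj uql xqoj vur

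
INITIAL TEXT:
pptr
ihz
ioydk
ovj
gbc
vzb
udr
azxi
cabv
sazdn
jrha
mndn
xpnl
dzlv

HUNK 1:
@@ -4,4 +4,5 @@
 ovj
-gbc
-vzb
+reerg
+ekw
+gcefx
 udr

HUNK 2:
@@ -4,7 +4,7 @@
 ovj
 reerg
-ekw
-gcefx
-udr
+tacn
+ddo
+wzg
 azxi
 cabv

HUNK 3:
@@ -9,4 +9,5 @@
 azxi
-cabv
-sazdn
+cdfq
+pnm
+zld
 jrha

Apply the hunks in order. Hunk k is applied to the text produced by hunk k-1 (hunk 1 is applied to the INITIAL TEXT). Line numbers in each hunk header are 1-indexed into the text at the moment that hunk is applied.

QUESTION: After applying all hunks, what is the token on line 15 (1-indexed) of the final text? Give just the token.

Hunk 1: at line 4 remove [gbc,vzb] add [reerg,ekw,gcefx] -> 15 lines: pptr ihz ioydk ovj reerg ekw gcefx udr azxi cabv sazdn jrha mndn xpnl dzlv
Hunk 2: at line 4 remove [ekw,gcefx,udr] add [tacn,ddo,wzg] -> 15 lines: pptr ihz ioydk ovj reerg tacn ddo wzg azxi cabv sazdn jrha mndn xpnl dzlv
Hunk 3: at line 9 remove [cabv,sazdn] add [cdfq,pnm,zld] -> 16 lines: pptr ihz ioydk ovj reerg tacn ddo wzg azxi cdfq pnm zld jrha mndn xpnl dzlv
Final line 15: xpnl

Answer: xpnl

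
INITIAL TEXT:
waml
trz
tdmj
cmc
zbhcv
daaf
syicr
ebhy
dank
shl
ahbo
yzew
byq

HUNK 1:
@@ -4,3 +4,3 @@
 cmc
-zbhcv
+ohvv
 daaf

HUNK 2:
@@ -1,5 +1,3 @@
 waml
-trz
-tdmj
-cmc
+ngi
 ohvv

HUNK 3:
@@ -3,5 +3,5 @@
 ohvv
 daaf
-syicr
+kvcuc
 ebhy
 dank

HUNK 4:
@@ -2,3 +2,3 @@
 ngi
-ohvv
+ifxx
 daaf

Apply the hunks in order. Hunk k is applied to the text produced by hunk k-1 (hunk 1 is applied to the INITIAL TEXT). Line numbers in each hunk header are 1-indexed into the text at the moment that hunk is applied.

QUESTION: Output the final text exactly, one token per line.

Hunk 1: at line 4 remove [zbhcv] add [ohvv] -> 13 lines: waml trz tdmj cmc ohvv daaf syicr ebhy dank shl ahbo yzew byq
Hunk 2: at line 1 remove [trz,tdmj,cmc] add [ngi] -> 11 lines: waml ngi ohvv daaf syicr ebhy dank shl ahbo yzew byq
Hunk 3: at line 3 remove [syicr] add [kvcuc] -> 11 lines: waml ngi ohvv daaf kvcuc ebhy dank shl ahbo yzew byq
Hunk 4: at line 2 remove [ohvv] add [ifxx] -> 11 lines: waml ngi ifxx daaf kvcuc ebhy dank shl ahbo yzew byq

Answer: waml
ngi
ifxx
daaf
kvcuc
ebhy
dank
shl
ahbo
yzew
byq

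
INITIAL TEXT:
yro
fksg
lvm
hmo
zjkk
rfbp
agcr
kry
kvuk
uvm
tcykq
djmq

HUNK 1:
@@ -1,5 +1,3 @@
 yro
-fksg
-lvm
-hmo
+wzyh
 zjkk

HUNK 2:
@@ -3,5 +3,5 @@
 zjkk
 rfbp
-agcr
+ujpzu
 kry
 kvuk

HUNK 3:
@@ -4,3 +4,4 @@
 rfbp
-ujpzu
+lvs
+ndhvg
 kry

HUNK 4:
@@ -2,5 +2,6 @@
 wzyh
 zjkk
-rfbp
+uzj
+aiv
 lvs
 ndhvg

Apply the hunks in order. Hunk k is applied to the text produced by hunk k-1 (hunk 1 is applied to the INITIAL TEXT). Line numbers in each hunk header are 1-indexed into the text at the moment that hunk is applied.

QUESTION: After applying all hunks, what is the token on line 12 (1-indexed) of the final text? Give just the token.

Answer: djmq

Derivation:
Hunk 1: at line 1 remove [fksg,lvm,hmo] add [wzyh] -> 10 lines: yro wzyh zjkk rfbp agcr kry kvuk uvm tcykq djmq
Hunk 2: at line 3 remove [agcr] add [ujpzu] -> 10 lines: yro wzyh zjkk rfbp ujpzu kry kvuk uvm tcykq djmq
Hunk 3: at line 4 remove [ujpzu] add [lvs,ndhvg] -> 11 lines: yro wzyh zjkk rfbp lvs ndhvg kry kvuk uvm tcykq djmq
Hunk 4: at line 2 remove [rfbp] add [uzj,aiv] -> 12 lines: yro wzyh zjkk uzj aiv lvs ndhvg kry kvuk uvm tcykq djmq
Final line 12: djmq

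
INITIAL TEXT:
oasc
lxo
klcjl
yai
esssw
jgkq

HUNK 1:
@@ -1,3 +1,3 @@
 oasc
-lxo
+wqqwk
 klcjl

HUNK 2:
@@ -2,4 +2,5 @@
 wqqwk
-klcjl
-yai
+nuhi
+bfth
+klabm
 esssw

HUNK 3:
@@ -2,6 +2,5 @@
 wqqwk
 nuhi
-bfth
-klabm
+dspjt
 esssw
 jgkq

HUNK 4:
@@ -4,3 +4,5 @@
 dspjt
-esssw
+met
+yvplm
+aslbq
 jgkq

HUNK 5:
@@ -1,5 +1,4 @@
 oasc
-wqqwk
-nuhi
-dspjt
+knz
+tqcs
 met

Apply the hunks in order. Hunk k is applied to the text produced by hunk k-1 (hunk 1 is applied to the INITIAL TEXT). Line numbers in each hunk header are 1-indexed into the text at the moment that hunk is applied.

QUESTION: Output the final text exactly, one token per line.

Hunk 1: at line 1 remove [lxo] add [wqqwk] -> 6 lines: oasc wqqwk klcjl yai esssw jgkq
Hunk 2: at line 2 remove [klcjl,yai] add [nuhi,bfth,klabm] -> 7 lines: oasc wqqwk nuhi bfth klabm esssw jgkq
Hunk 3: at line 2 remove [bfth,klabm] add [dspjt] -> 6 lines: oasc wqqwk nuhi dspjt esssw jgkq
Hunk 4: at line 4 remove [esssw] add [met,yvplm,aslbq] -> 8 lines: oasc wqqwk nuhi dspjt met yvplm aslbq jgkq
Hunk 5: at line 1 remove [wqqwk,nuhi,dspjt] add [knz,tqcs] -> 7 lines: oasc knz tqcs met yvplm aslbq jgkq

Answer: oasc
knz
tqcs
met
yvplm
aslbq
jgkq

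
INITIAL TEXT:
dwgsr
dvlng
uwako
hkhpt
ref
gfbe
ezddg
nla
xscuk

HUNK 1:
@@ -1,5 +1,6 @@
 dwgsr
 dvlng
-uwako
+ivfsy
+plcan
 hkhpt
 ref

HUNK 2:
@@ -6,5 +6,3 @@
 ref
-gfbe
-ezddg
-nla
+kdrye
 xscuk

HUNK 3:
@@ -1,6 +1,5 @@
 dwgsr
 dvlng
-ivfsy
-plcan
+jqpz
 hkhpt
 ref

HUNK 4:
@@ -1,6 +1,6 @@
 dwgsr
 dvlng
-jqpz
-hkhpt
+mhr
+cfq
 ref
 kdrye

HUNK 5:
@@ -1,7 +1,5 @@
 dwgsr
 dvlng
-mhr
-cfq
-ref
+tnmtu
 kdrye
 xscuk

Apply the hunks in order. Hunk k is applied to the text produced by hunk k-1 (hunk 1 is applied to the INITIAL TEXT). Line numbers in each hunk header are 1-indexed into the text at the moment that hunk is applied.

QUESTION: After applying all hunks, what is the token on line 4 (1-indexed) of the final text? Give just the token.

Answer: kdrye

Derivation:
Hunk 1: at line 1 remove [uwako] add [ivfsy,plcan] -> 10 lines: dwgsr dvlng ivfsy plcan hkhpt ref gfbe ezddg nla xscuk
Hunk 2: at line 6 remove [gfbe,ezddg,nla] add [kdrye] -> 8 lines: dwgsr dvlng ivfsy plcan hkhpt ref kdrye xscuk
Hunk 3: at line 1 remove [ivfsy,plcan] add [jqpz] -> 7 lines: dwgsr dvlng jqpz hkhpt ref kdrye xscuk
Hunk 4: at line 1 remove [jqpz,hkhpt] add [mhr,cfq] -> 7 lines: dwgsr dvlng mhr cfq ref kdrye xscuk
Hunk 5: at line 1 remove [mhr,cfq,ref] add [tnmtu] -> 5 lines: dwgsr dvlng tnmtu kdrye xscuk
Final line 4: kdrye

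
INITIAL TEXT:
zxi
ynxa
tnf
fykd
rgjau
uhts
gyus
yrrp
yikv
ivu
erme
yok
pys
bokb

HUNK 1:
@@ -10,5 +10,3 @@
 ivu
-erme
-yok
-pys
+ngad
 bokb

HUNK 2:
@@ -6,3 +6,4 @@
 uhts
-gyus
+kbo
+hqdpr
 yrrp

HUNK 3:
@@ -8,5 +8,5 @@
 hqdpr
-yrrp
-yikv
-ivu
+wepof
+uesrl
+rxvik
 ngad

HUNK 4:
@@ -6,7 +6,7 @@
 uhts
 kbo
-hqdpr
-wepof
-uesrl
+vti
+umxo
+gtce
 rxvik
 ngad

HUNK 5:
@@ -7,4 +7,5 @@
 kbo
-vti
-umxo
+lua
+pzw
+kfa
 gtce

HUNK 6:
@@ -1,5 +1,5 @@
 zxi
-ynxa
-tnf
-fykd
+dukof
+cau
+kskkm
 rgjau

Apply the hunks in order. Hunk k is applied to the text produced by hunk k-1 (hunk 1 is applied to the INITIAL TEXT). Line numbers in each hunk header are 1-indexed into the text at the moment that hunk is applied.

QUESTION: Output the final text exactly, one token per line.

Answer: zxi
dukof
cau
kskkm
rgjau
uhts
kbo
lua
pzw
kfa
gtce
rxvik
ngad
bokb

Derivation:
Hunk 1: at line 10 remove [erme,yok,pys] add [ngad] -> 12 lines: zxi ynxa tnf fykd rgjau uhts gyus yrrp yikv ivu ngad bokb
Hunk 2: at line 6 remove [gyus] add [kbo,hqdpr] -> 13 lines: zxi ynxa tnf fykd rgjau uhts kbo hqdpr yrrp yikv ivu ngad bokb
Hunk 3: at line 8 remove [yrrp,yikv,ivu] add [wepof,uesrl,rxvik] -> 13 lines: zxi ynxa tnf fykd rgjau uhts kbo hqdpr wepof uesrl rxvik ngad bokb
Hunk 4: at line 6 remove [hqdpr,wepof,uesrl] add [vti,umxo,gtce] -> 13 lines: zxi ynxa tnf fykd rgjau uhts kbo vti umxo gtce rxvik ngad bokb
Hunk 5: at line 7 remove [vti,umxo] add [lua,pzw,kfa] -> 14 lines: zxi ynxa tnf fykd rgjau uhts kbo lua pzw kfa gtce rxvik ngad bokb
Hunk 6: at line 1 remove [ynxa,tnf,fykd] add [dukof,cau,kskkm] -> 14 lines: zxi dukof cau kskkm rgjau uhts kbo lua pzw kfa gtce rxvik ngad bokb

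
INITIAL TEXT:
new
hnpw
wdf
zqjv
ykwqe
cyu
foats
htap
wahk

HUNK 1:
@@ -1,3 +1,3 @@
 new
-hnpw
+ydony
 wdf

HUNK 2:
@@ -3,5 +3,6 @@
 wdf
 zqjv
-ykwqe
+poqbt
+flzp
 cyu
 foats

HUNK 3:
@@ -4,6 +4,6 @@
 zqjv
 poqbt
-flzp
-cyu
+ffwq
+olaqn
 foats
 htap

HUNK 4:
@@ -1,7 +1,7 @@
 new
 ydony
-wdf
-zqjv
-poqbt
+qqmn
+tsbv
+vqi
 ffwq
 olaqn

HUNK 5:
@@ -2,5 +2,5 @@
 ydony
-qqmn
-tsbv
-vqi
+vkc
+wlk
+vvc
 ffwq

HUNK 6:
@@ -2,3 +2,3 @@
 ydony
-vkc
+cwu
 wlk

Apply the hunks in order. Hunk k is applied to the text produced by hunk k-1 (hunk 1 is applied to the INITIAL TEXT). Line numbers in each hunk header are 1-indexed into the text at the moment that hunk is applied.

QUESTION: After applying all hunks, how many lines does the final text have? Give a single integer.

Hunk 1: at line 1 remove [hnpw] add [ydony] -> 9 lines: new ydony wdf zqjv ykwqe cyu foats htap wahk
Hunk 2: at line 3 remove [ykwqe] add [poqbt,flzp] -> 10 lines: new ydony wdf zqjv poqbt flzp cyu foats htap wahk
Hunk 3: at line 4 remove [flzp,cyu] add [ffwq,olaqn] -> 10 lines: new ydony wdf zqjv poqbt ffwq olaqn foats htap wahk
Hunk 4: at line 1 remove [wdf,zqjv,poqbt] add [qqmn,tsbv,vqi] -> 10 lines: new ydony qqmn tsbv vqi ffwq olaqn foats htap wahk
Hunk 5: at line 2 remove [qqmn,tsbv,vqi] add [vkc,wlk,vvc] -> 10 lines: new ydony vkc wlk vvc ffwq olaqn foats htap wahk
Hunk 6: at line 2 remove [vkc] add [cwu] -> 10 lines: new ydony cwu wlk vvc ffwq olaqn foats htap wahk
Final line count: 10

Answer: 10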